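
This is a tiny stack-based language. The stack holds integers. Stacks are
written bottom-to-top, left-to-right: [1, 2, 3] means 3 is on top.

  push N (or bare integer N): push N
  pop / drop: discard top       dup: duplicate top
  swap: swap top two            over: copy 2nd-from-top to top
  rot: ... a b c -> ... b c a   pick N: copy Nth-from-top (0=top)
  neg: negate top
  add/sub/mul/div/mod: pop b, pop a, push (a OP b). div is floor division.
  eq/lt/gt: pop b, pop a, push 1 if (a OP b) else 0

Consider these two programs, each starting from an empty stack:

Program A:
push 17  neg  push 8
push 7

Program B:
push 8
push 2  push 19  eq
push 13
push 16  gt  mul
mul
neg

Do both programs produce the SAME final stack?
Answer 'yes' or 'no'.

Program A trace:
  After 'push 17': [17]
  After 'neg': [-17]
  After 'push 8': [-17, 8]
  After 'push 7': [-17, 8, 7]
Program A final stack: [-17, 8, 7]

Program B trace:
  After 'push 8': [8]
  After 'push 2': [8, 2]
  After 'push 19': [8, 2, 19]
  After 'eq': [8, 0]
  After 'push 13': [8, 0, 13]
  After 'push 16': [8, 0, 13, 16]
  After 'gt': [8, 0, 0]
  After 'mul': [8, 0]
  After 'mul': [0]
  After 'neg': [0]
Program B final stack: [0]
Same: no

Answer: no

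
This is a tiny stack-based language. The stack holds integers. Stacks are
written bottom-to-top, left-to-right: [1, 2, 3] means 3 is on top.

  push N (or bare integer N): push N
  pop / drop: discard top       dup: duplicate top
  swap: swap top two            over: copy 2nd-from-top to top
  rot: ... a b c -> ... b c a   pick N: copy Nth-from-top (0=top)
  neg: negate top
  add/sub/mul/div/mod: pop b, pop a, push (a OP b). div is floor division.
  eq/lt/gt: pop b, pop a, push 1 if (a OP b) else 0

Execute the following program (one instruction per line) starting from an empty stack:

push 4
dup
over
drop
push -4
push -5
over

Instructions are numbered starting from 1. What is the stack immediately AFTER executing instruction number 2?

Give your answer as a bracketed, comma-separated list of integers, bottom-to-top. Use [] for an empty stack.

Step 1 ('push 4'): [4]
Step 2 ('dup'): [4, 4]

Answer: [4, 4]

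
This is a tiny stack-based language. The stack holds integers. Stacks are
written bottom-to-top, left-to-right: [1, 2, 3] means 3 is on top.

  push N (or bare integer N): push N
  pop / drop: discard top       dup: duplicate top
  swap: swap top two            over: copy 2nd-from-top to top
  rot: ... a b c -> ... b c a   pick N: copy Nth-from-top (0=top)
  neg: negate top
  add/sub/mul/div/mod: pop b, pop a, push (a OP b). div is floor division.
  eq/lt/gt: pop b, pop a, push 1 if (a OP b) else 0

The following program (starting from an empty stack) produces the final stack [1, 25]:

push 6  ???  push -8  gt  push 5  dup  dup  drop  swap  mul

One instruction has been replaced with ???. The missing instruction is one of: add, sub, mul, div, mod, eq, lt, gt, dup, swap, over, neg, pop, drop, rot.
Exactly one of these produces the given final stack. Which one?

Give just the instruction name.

Stack before ???: [6]
Stack after ???:  [-6]
The instruction that transforms [6] -> [-6] is: neg

Answer: neg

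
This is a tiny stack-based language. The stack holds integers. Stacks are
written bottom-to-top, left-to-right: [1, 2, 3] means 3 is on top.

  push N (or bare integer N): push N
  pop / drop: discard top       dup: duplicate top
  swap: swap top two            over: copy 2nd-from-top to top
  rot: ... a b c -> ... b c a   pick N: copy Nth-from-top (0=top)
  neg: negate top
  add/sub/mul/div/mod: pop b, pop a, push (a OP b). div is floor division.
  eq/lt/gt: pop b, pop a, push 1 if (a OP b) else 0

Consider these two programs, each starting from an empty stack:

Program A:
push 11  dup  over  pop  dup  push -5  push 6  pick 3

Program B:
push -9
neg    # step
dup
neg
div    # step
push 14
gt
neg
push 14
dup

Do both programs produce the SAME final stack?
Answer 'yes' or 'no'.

Program A trace:
  After 'push 11': [11]
  After 'dup': [11, 11]
  After 'over': [11, 11, 11]
  After 'pop': [11, 11]
  After 'dup': [11, 11, 11]
  After 'push -5': [11, 11, 11, -5]
  After 'push 6': [11, 11, 11, -5, 6]
  After 'pick 3': [11, 11, 11, -5, 6, 11]
Program A final stack: [11, 11, 11, -5, 6, 11]

Program B trace:
  After 'push -9': [-9]
  After 'neg': [9]
  After 'dup': [9, 9]
  After 'neg': [9, -9]
  After 'div': [-1]
  After 'push 14': [-1, 14]
  After 'gt': [0]
  After 'neg': [0]
  After 'push 14': [0, 14]
  After 'dup': [0, 14, 14]
Program B final stack: [0, 14, 14]
Same: no

Answer: no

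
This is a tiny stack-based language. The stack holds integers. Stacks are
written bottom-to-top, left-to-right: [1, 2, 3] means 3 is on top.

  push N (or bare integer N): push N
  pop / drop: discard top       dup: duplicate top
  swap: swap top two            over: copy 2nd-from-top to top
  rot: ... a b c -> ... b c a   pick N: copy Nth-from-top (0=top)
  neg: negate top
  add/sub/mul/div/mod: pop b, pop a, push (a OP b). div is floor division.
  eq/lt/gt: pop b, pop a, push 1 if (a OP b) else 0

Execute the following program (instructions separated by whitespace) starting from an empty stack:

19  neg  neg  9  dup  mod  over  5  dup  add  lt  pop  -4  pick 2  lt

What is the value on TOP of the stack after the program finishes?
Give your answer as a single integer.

Answer: 1

Derivation:
After 'push 19': [19]
After 'neg': [-19]
After 'neg': [19]
After 'push 9': [19, 9]
After 'dup': [19, 9, 9]
After 'mod': [19, 0]
After 'over': [19, 0, 19]
After 'push 5': [19, 0, 19, 5]
After 'dup': [19, 0, 19, 5, 5]
After 'add': [19, 0, 19, 10]
After 'lt': [19, 0, 0]
After 'pop': [19, 0]
After 'push -4': [19, 0, -4]
After 'pick 2': [19, 0, -4, 19]
After 'lt': [19, 0, 1]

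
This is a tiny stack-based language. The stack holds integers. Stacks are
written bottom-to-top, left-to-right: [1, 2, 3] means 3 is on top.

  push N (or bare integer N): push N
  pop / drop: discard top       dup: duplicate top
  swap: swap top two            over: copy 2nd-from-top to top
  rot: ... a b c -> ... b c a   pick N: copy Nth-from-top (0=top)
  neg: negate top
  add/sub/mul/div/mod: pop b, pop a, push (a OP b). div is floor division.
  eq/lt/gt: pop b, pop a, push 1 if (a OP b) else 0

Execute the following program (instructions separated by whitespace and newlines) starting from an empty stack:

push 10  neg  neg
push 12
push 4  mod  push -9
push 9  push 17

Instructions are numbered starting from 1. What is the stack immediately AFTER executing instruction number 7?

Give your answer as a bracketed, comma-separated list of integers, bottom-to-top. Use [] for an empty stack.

Answer: [10, 0, -9]

Derivation:
Step 1 ('push 10'): [10]
Step 2 ('neg'): [-10]
Step 3 ('neg'): [10]
Step 4 ('push 12'): [10, 12]
Step 5 ('push 4'): [10, 12, 4]
Step 6 ('mod'): [10, 0]
Step 7 ('push -9'): [10, 0, -9]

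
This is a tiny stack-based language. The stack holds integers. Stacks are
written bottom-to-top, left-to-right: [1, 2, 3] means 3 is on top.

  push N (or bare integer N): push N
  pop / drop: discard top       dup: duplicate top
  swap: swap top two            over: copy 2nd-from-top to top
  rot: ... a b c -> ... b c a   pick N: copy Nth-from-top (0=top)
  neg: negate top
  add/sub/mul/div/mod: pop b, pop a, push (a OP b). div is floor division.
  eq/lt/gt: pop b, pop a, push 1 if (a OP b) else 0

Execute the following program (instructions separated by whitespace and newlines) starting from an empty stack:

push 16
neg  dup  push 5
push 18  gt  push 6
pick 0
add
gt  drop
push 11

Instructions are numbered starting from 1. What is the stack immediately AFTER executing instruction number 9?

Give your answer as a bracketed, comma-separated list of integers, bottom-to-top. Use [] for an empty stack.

Step 1 ('push 16'): [16]
Step 2 ('neg'): [-16]
Step 3 ('dup'): [-16, -16]
Step 4 ('push 5'): [-16, -16, 5]
Step 5 ('push 18'): [-16, -16, 5, 18]
Step 6 ('gt'): [-16, -16, 0]
Step 7 ('push 6'): [-16, -16, 0, 6]
Step 8 ('pick 0'): [-16, -16, 0, 6, 6]
Step 9 ('add'): [-16, -16, 0, 12]

Answer: [-16, -16, 0, 12]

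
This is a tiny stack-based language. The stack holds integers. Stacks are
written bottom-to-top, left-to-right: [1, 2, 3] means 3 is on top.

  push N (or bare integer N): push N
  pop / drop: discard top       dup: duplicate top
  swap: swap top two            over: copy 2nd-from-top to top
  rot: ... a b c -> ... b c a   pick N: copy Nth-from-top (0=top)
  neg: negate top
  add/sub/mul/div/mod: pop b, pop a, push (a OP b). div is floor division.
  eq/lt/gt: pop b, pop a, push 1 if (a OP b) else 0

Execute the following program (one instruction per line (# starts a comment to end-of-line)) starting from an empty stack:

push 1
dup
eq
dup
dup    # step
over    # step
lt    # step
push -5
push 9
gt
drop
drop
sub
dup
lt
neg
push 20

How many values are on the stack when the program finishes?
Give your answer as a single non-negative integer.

Answer: 2

Derivation:
After 'push 1': stack = [1] (depth 1)
After 'dup': stack = [1, 1] (depth 2)
After 'eq': stack = [1] (depth 1)
After 'dup': stack = [1, 1] (depth 2)
After 'dup': stack = [1, 1, 1] (depth 3)
After 'over': stack = [1, 1, 1, 1] (depth 4)
After 'lt': stack = [1, 1, 0] (depth 3)
After 'push -5': stack = [1, 1, 0, -5] (depth 4)
After 'push 9': stack = [1, 1, 0, -5, 9] (depth 5)
After 'gt': stack = [1, 1, 0, 0] (depth 4)
After 'drop': stack = [1, 1, 0] (depth 3)
After 'drop': stack = [1, 1] (depth 2)
After 'sub': stack = [0] (depth 1)
After 'dup': stack = [0, 0] (depth 2)
After 'lt': stack = [0] (depth 1)
After 'neg': stack = [0] (depth 1)
After 'push 20': stack = [0, 20] (depth 2)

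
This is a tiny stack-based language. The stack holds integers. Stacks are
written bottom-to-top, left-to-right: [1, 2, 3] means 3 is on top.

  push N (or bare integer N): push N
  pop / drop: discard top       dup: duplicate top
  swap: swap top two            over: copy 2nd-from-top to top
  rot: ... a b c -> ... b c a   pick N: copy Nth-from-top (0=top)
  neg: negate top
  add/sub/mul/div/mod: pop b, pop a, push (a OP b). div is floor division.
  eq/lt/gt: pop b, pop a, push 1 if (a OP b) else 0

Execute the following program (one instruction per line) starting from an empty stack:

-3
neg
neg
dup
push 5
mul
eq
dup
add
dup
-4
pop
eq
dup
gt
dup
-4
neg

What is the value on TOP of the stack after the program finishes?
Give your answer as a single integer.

Answer: 4

Derivation:
After 'push -3': [-3]
After 'neg': [3]
After 'neg': [-3]
After 'dup': [-3, -3]
After 'push 5': [-3, -3, 5]
After 'mul': [-3, -15]
After 'eq': [0]
After 'dup': [0, 0]
After 'add': [0]
After 'dup': [0, 0]
After 'push -4': [0, 0, -4]
After 'pop': [0, 0]
After 'eq': [1]
After 'dup': [1, 1]
After 'gt': [0]
After 'dup': [0, 0]
After 'push -4': [0, 0, -4]
After 'neg': [0, 0, 4]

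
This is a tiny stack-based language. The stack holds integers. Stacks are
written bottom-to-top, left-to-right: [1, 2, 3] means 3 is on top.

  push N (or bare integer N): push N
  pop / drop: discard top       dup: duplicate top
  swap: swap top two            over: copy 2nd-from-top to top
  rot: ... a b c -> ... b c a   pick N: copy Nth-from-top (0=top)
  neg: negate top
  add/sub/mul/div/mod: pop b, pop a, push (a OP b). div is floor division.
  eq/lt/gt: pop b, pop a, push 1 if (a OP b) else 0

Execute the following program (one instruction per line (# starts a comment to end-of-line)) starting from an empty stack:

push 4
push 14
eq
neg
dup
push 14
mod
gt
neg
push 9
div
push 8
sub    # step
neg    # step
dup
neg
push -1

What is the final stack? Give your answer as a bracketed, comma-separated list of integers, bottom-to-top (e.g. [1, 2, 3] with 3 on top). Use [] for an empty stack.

After 'push 4': [4]
After 'push 14': [4, 14]
After 'eq': [0]
After 'neg': [0]
After 'dup': [0, 0]
After 'push 14': [0, 0, 14]
After 'mod': [0, 0]
After 'gt': [0]
After 'neg': [0]
After 'push 9': [0, 9]
After 'div': [0]
After 'push 8': [0, 8]
After 'sub': [-8]
After 'neg': [8]
After 'dup': [8, 8]
After 'neg': [8, -8]
After 'push -1': [8, -8, -1]

Answer: [8, -8, -1]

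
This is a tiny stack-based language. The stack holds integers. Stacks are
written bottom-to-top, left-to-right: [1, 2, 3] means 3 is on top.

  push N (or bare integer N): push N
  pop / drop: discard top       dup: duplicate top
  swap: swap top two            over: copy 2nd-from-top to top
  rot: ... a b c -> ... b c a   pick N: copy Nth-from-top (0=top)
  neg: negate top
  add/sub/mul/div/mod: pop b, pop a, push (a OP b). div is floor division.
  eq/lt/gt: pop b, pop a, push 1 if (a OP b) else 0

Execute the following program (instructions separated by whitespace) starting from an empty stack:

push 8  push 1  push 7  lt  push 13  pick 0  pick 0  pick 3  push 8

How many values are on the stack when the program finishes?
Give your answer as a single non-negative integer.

Answer: 7

Derivation:
After 'push 8': stack = [8] (depth 1)
After 'push 1': stack = [8, 1] (depth 2)
After 'push 7': stack = [8, 1, 7] (depth 3)
After 'lt': stack = [8, 1] (depth 2)
After 'push 13': stack = [8, 1, 13] (depth 3)
After 'pick 0': stack = [8, 1, 13, 13] (depth 4)
After 'pick 0': stack = [8, 1, 13, 13, 13] (depth 5)
After 'pick 3': stack = [8, 1, 13, 13, 13, 1] (depth 6)
After 'push 8': stack = [8, 1, 13, 13, 13, 1, 8] (depth 7)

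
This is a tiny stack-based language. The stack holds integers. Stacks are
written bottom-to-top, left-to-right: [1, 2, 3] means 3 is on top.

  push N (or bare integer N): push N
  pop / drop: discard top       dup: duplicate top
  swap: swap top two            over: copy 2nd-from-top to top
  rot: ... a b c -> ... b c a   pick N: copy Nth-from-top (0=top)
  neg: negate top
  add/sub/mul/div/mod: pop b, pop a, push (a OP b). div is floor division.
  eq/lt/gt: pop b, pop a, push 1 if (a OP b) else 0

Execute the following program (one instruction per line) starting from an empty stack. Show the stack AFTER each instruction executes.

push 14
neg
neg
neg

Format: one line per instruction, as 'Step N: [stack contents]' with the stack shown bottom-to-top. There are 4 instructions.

Step 1: [14]
Step 2: [-14]
Step 3: [14]
Step 4: [-14]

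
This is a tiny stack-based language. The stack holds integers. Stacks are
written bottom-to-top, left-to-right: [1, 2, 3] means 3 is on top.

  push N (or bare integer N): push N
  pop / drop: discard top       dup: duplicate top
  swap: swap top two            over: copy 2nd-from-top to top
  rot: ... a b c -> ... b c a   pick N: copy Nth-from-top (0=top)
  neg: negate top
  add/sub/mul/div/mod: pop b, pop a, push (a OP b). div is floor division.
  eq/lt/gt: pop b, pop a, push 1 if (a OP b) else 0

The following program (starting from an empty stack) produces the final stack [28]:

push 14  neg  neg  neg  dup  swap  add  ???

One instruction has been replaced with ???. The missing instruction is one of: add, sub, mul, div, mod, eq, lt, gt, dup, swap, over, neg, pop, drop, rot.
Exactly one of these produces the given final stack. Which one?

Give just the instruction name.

Stack before ???: [-28]
Stack after ???:  [28]
The instruction that transforms [-28] -> [28] is: neg

Answer: neg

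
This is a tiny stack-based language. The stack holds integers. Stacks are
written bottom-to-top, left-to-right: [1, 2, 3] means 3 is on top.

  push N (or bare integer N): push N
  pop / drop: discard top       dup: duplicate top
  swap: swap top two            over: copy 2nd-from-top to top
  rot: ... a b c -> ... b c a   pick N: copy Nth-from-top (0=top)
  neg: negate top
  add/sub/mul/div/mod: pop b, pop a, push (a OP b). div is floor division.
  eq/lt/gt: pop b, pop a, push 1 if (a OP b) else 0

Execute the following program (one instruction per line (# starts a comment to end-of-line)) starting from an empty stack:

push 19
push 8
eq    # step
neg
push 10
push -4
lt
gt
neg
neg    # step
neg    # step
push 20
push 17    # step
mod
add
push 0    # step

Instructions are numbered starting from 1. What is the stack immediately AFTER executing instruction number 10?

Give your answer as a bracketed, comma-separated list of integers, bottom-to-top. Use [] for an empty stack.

Step 1 ('push 19'): [19]
Step 2 ('push 8'): [19, 8]
Step 3 ('eq'): [0]
Step 4 ('neg'): [0]
Step 5 ('push 10'): [0, 10]
Step 6 ('push -4'): [0, 10, -4]
Step 7 ('lt'): [0, 0]
Step 8 ('gt'): [0]
Step 9 ('neg'): [0]
Step 10 ('neg'): [0]

Answer: [0]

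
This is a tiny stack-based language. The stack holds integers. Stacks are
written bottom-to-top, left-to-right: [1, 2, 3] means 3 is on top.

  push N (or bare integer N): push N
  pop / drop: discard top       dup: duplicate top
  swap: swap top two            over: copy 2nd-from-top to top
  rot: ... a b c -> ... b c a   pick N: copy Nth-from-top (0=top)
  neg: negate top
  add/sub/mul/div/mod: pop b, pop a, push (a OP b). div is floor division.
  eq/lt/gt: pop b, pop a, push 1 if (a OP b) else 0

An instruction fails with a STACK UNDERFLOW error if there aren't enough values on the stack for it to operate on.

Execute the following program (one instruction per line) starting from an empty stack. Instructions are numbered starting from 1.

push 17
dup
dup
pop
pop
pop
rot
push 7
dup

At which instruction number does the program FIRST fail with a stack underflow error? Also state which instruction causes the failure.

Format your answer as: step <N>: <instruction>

Answer: step 7: rot

Derivation:
Step 1 ('push 17'): stack = [17], depth = 1
Step 2 ('dup'): stack = [17, 17], depth = 2
Step 3 ('dup'): stack = [17, 17, 17], depth = 3
Step 4 ('pop'): stack = [17, 17], depth = 2
Step 5 ('pop'): stack = [17], depth = 1
Step 6 ('pop'): stack = [], depth = 0
Step 7 ('rot'): needs 3 value(s) but depth is 0 — STACK UNDERFLOW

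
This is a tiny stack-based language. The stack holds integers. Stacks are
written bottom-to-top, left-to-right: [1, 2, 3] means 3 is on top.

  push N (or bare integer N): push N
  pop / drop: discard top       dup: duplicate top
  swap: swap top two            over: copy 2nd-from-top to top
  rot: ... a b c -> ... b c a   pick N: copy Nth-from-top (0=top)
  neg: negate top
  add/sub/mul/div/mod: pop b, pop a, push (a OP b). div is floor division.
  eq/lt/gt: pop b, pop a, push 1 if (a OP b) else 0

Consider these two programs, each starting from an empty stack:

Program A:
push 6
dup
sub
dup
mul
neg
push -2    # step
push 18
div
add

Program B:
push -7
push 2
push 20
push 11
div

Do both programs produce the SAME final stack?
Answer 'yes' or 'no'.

Answer: no

Derivation:
Program A trace:
  After 'push 6': [6]
  After 'dup': [6, 6]
  After 'sub': [0]
  After 'dup': [0, 0]
  After 'mul': [0]
  After 'neg': [0]
  After 'push -2': [0, -2]
  After 'push 18': [0, -2, 18]
  After 'div': [0, -1]
  After 'add': [-1]
Program A final stack: [-1]

Program B trace:
  After 'push -7': [-7]
  After 'push 2': [-7, 2]
  After 'push 20': [-7, 2, 20]
  After 'push 11': [-7, 2, 20, 11]
  After 'div': [-7, 2, 1]
Program B final stack: [-7, 2, 1]
Same: no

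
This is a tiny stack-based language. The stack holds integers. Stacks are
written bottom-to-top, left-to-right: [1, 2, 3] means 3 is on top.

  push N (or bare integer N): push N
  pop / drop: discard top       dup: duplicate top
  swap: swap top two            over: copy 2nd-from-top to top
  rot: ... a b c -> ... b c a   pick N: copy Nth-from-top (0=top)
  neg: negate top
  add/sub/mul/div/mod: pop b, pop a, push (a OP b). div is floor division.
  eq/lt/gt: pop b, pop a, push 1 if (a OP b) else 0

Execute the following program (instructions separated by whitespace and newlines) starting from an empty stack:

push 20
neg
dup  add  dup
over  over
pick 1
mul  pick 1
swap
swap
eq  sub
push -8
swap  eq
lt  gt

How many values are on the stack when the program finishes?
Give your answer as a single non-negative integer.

Answer: 1

Derivation:
After 'push 20': stack = [20] (depth 1)
After 'neg': stack = [-20] (depth 1)
After 'dup': stack = [-20, -20] (depth 2)
After 'add': stack = [-40] (depth 1)
After 'dup': stack = [-40, -40] (depth 2)
After 'over': stack = [-40, -40, -40] (depth 3)
After 'over': stack = [-40, -40, -40, -40] (depth 4)
After 'pick 1': stack = [-40, -40, -40, -40, -40] (depth 5)
After 'mul': stack = [-40, -40, -40, 1600] (depth 4)
After 'pick 1': stack = [-40, -40, -40, 1600, -40] (depth 5)
After 'swap': stack = [-40, -40, -40, -40, 1600] (depth 5)
After 'swap': stack = [-40, -40, -40, 1600, -40] (depth 5)
After 'eq': stack = [-40, -40, -40, 0] (depth 4)
After 'sub': stack = [-40, -40, -40] (depth 3)
After 'push -8': stack = [-40, -40, -40, -8] (depth 4)
After 'swap': stack = [-40, -40, -8, -40] (depth 4)
After 'eq': stack = [-40, -40, 0] (depth 3)
After 'lt': stack = [-40, 1] (depth 2)
After 'gt': stack = [0] (depth 1)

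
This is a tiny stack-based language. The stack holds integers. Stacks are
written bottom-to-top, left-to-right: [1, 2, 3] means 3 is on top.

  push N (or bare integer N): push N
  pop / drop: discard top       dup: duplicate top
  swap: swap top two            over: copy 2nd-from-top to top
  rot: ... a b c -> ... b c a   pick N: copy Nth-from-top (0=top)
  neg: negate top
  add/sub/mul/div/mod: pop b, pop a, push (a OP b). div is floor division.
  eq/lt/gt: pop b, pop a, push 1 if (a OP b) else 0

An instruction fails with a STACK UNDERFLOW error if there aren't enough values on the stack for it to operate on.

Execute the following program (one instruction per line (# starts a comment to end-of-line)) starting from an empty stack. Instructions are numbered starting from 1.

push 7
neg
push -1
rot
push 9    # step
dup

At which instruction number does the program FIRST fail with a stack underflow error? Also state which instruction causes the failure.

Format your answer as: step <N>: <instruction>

Answer: step 4: rot

Derivation:
Step 1 ('push 7'): stack = [7], depth = 1
Step 2 ('neg'): stack = [-7], depth = 1
Step 3 ('push -1'): stack = [-7, -1], depth = 2
Step 4 ('rot'): needs 3 value(s) but depth is 2 — STACK UNDERFLOW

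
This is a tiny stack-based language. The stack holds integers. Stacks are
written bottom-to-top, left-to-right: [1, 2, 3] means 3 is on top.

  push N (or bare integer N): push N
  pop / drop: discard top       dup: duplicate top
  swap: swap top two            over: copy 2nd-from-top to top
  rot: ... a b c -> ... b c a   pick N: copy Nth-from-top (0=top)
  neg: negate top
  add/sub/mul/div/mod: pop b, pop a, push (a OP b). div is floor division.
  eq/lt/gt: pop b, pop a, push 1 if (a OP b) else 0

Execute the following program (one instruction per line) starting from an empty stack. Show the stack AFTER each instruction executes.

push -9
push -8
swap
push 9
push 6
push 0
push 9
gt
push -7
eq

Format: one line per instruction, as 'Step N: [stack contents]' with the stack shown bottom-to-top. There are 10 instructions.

Step 1: [-9]
Step 2: [-9, -8]
Step 3: [-8, -9]
Step 4: [-8, -9, 9]
Step 5: [-8, -9, 9, 6]
Step 6: [-8, -9, 9, 6, 0]
Step 7: [-8, -9, 9, 6, 0, 9]
Step 8: [-8, -9, 9, 6, 0]
Step 9: [-8, -9, 9, 6, 0, -7]
Step 10: [-8, -9, 9, 6, 0]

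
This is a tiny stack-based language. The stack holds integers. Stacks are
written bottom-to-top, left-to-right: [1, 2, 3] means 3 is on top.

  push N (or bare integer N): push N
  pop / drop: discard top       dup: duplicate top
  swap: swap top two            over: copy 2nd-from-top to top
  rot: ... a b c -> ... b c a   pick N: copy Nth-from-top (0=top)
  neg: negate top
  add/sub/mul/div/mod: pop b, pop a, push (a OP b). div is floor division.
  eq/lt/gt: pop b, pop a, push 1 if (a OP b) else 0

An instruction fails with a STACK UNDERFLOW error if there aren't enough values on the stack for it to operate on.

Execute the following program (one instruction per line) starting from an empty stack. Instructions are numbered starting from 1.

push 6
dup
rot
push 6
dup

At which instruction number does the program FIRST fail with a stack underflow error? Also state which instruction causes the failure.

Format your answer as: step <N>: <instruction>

Step 1 ('push 6'): stack = [6], depth = 1
Step 2 ('dup'): stack = [6, 6], depth = 2
Step 3 ('rot'): needs 3 value(s) but depth is 2 — STACK UNDERFLOW

Answer: step 3: rot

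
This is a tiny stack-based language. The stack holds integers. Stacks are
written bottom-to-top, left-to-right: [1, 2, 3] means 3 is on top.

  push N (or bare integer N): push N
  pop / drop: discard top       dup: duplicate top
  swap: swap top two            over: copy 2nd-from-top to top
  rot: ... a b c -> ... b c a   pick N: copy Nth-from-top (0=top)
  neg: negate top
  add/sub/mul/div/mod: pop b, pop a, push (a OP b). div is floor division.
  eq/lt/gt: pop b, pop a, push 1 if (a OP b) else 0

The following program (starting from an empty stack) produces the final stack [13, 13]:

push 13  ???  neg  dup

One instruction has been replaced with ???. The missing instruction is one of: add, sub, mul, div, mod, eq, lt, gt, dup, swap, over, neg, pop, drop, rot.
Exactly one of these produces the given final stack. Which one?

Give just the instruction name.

Stack before ???: [13]
Stack after ???:  [-13]
The instruction that transforms [13] -> [-13] is: neg

Answer: neg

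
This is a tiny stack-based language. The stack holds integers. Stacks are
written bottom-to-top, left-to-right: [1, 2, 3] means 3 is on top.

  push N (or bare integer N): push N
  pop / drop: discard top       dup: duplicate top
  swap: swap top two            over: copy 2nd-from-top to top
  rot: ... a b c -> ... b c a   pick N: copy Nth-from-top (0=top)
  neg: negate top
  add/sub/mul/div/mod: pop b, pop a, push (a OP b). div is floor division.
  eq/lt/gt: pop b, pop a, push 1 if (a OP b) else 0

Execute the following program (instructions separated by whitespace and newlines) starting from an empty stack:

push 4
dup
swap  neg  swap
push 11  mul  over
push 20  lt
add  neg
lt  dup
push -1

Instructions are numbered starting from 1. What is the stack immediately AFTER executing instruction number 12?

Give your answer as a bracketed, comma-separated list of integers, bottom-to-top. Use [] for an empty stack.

Step 1 ('push 4'): [4]
Step 2 ('dup'): [4, 4]
Step 3 ('swap'): [4, 4]
Step 4 ('neg'): [4, -4]
Step 5 ('swap'): [-4, 4]
Step 6 ('push 11'): [-4, 4, 11]
Step 7 ('mul'): [-4, 44]
Step 8 ('over'): [-4, 44, -4]
Step 9 ('push 20'): [-4, 44, -4, 20]
Step 10 ('lt'): [-4, 44, 1]
Step 11 ('add'): [-4, 45]
Step 12 ('neg'): [-4, -45]

Answer: [-4, -45]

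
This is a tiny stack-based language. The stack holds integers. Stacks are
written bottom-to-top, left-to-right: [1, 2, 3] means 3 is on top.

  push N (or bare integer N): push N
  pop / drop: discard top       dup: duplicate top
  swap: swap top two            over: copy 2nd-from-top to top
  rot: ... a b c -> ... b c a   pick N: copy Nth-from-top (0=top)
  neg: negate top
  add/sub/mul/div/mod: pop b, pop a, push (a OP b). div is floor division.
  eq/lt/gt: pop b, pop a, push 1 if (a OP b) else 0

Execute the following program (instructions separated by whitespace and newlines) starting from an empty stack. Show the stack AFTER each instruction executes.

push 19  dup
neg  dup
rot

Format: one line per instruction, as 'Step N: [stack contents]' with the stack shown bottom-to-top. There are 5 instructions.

Step 1: [19]
Step 2: [19, 19]
Step 3: [19, -19]
Step 4: [19, -19, -19]
Step 5: [-19, -19, 19]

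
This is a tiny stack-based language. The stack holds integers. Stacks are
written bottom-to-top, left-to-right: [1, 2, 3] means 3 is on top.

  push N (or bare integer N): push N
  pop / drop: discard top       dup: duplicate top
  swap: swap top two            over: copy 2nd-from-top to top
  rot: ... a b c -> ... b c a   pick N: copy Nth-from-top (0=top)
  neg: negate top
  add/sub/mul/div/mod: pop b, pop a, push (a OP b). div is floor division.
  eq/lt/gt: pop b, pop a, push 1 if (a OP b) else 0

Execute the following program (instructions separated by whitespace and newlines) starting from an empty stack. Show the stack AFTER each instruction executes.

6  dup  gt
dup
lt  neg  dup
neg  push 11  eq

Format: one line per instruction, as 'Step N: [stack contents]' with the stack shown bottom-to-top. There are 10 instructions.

Step 1: [6]
Step 2: [6, 6]
Step 3: [0]
Step 4: [0, 0]
Step 5: [0]
Step 6: [0]
Step 7: [0, 0]
Step 8: [0, 0]
Step 9: [0, 0, 11]
Step 10: [0, 0]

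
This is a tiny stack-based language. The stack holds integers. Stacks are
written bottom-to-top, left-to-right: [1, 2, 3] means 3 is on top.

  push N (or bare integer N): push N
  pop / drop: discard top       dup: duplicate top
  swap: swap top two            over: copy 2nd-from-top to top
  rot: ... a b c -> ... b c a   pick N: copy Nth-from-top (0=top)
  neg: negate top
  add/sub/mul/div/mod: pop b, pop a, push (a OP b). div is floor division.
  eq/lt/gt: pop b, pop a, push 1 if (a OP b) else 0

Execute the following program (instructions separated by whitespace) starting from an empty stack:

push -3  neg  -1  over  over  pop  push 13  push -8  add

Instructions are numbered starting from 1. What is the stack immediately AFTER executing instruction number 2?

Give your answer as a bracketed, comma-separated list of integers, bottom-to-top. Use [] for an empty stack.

Answer: [3]

Derivation:
Step 1 ('push -3'): [-3]
Step 2 ('neg'): [3]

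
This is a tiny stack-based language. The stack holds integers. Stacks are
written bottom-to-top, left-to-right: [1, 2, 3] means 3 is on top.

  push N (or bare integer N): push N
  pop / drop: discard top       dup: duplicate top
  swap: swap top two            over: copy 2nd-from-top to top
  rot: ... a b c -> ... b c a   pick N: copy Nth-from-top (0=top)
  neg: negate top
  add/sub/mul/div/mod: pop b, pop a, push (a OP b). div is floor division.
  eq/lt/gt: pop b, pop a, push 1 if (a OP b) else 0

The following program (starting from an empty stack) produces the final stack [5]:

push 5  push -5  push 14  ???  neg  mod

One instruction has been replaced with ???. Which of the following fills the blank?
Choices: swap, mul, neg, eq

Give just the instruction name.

Answer: mul

Derivation:
Stack before ???: [5, -5, 14]
Stack after ???:  [5, -70]
Checking each choice:
  swap: produces [5, 4]
  mul: MATCH
  neg: produces [5, 9]
  eq: modulo by zero


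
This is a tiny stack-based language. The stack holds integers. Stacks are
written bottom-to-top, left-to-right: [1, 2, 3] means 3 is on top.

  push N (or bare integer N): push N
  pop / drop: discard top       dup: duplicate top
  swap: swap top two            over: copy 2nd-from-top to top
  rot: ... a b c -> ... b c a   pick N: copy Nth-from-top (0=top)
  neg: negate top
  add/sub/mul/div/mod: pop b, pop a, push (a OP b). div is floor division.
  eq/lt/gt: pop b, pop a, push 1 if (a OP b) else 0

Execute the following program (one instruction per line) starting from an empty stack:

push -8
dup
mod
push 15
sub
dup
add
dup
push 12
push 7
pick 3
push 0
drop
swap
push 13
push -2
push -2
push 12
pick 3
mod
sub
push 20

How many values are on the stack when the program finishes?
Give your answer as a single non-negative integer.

After 'push -8': stack = [-8] (depth 1)
After 'dup': stack = [-8, -8] (depth 2)
After 'mod': stack = [0] (depth 1)
After 'push 15': stack = [0, 15] (depth 2)
After 'sub': stack = [-15] (depth 1)
After 'dup': stack = [-15, -15] (depth 2)
After 'add': stack = [-30] (depth 1)
After 'dup': stack = [-30, -30] (depth 2)
After 'push 12': stack = [-30, -30, 12] (depth 3)
After 'push 7': stack = [-30, -30, 12, 7] (depth 4)
  ...
After 'drop': stack = [-30, -30, 12, 7, -30] (depth 5)
After 'swap': stack = [-30, -30, 12, -30, 7] (depth 5)
After 'push 13': stack = [-30, -30, 12, -30, 7, 13] (depth 6)
After 'push -2': stack = [-30, -30, 12, -30, 7, 13, -2] (depth 7)
After 'push -2': stack = [-30, -30, 12, -30, 7, 13, -2, -2] (depth 8)
After 'push 12': stack = [-30, -30, 12, -30, 7, 13, -2, -2, 12] (depth 9)
After 'pick 3': stack = [-30, -30, 12, -30, 7, 13, -2, -2, 12, 13] (depth 10)
After 'mod': stack = [-30, -30, 12, -30, 7, 13, -2, -2, 12] (depth 9)
After 'sub': stack = [-30, -30, 12, -30, 7, 13, -2, -14] (depth 8)
After 'push 20': stack = [-30, -30, 12, -30, 7, 13, -2, -14, 20] (depth 9)

Answer: 9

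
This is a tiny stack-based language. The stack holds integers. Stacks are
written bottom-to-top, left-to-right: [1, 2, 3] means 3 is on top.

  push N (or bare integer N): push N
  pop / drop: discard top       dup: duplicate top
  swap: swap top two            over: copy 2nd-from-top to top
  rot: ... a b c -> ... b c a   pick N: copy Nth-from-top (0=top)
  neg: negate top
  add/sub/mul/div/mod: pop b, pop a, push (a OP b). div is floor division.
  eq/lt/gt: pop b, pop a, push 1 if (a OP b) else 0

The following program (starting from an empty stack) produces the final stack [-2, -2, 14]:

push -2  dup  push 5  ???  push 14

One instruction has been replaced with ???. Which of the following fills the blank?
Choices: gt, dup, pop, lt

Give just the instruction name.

Stack before ???: [-2, -2, 5]
Stack after ???:  [-2, -2]
Checking each choice:
  gt: produces [-2, 0, 14]
  dup: produces [-2, -2, 5, 5, 14]
  pop: MATCH
  lt: produces [-2, 1, 14]


Answer: pop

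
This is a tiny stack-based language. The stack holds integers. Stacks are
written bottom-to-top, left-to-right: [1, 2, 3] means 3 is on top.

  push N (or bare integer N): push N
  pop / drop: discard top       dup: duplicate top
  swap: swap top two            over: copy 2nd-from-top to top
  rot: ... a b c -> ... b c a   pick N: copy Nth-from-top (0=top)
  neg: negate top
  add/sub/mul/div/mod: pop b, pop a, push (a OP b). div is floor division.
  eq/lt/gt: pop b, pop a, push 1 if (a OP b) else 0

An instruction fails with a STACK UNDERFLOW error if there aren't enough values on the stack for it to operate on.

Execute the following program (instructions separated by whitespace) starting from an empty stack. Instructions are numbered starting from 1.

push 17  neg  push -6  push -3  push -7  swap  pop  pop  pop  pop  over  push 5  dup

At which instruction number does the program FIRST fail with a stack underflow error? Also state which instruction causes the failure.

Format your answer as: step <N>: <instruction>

Step 1 ('push 17'): stack = [17], depth = 1
Step 2 ('neg'): stack = [-17], depth = 1
Step 3 ('push -6'): stack = [-17, -6], depth = 2
Step 4 ('push -3'): stack = [-17, -6, -3], depth = 3
Step 5 ('push -7'): stack = [-17, -6, -3, -7], depth = 4
Step 6 ('swap'): stack = [-17, -6, -7, -3], depth = 4
Step 7 ('pop'): stack = [-17, -6, -7], depth = 3
Step 8 ('pop'): stack = [-17, -6], depth = 2
Step 9 ('pop'): stack = [-17], depth = 1
Step 10 ('pop'): stack = [], depth = 0
Step 11 ('over'): needs 2 value(s) but depth is 0 — STACK UNDERFLOW

Answer: step 11: over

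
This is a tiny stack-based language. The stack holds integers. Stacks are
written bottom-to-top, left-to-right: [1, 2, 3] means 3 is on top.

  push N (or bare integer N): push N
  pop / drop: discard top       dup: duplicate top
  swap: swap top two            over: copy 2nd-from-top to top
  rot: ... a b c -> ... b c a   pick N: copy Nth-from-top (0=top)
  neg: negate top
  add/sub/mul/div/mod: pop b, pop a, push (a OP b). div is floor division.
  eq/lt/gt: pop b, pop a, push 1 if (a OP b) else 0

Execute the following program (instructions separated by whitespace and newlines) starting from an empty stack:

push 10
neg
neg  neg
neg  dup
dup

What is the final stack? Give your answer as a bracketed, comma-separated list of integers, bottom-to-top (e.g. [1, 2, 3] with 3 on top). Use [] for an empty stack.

Answer: [10, 10, 10]

Derivation:
After 'push 10': [10]
After 'neg': [-10]
After 'neg': [10]
After 'neg': [-10]
After 'neg': [10]
After 'dup': [10, 10]
After 'dup': [10, 10, 10]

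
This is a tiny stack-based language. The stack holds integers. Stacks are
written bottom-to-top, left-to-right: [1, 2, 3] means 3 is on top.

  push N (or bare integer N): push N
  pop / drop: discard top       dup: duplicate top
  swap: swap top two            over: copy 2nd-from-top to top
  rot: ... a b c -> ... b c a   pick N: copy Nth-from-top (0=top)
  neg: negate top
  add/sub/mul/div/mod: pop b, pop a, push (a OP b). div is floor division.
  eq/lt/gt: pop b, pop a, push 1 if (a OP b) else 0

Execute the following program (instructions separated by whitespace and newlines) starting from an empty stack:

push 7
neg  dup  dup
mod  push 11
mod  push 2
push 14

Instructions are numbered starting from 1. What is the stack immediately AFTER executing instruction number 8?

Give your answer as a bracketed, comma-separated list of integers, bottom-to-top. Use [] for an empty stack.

Answer: [-7, 0, 2]

Derivation:
Step 1 ('push 7'): [7]
Step 2 ('neg'): [-7]
Step 3 ('dup'): [-7, -7]
Step 4 ('dup'): [-7, -7, -7]
Step 5 ('mod'): [-7, 0]
Step 6 ('push 11'): [-7, 0, 11]
Step 7 ('mod'): [-7, 0]
Step 8 ('push 2'): [-7, 0, 2]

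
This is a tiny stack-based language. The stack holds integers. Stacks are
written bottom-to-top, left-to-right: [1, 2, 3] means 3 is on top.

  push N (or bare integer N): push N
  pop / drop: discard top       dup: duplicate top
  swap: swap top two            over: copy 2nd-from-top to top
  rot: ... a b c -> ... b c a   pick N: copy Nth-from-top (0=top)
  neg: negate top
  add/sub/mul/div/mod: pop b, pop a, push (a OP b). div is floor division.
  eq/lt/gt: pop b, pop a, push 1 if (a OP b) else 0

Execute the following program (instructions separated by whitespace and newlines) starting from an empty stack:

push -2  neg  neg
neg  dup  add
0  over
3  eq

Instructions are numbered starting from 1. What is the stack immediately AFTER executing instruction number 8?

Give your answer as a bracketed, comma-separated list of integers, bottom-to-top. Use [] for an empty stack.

Step 1 ('push -2'): [-2]
Step 2 ('neg'): [2]
Step 3 ('neg'): [-2]
Step 4 ('neg'): [2]
Step 5 ('dup'): [2, 2]
Step 6 ('add'): [4]
Step 7 ('0'): [4, 0]
Step 8 ('over'): [4, 0, 4]

Answer: [4, 0, 4]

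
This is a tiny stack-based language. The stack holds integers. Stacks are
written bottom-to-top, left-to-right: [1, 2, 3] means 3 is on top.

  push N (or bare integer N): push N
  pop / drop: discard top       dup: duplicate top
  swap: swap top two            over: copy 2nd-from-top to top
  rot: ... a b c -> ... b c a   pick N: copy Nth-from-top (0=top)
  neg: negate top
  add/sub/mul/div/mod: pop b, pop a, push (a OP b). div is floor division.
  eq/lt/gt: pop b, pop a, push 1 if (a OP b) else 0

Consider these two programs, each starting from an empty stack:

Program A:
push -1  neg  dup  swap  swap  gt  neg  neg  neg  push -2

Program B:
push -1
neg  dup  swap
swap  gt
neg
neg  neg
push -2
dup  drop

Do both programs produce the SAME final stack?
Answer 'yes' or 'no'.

Program A trace:
  After 'push -1': [-1]
  After 'neg': [1]
  After 'dup': [1, 1]
  After 'swap': [1, 1]
  After 'swap': [1, 1]
  After 'gt': [0]
  After 'neg': [0]
  After 'neg': [0]
  After 'neg': [0]
  After 'push -2': [0, -2]
Program A final stack: [0, -2]

Program B trace:
  After 'push -1': [-1]
  After 'neg': [1]
  After 'dup': [1, 1]
  After 'swap': [1, 1]
  After 'swap': [1, 1]
  After 'gt': [0]
  After 'neg': [0]
  After 'neg': [0]
  After 'neg': [0]
  After 'push -2': [0, -2]
  After 'dup': [0, -2, -2]
  After 'drop': [0, -2]
Program B final stack: [0, -2]
Same: yes

Answer: yes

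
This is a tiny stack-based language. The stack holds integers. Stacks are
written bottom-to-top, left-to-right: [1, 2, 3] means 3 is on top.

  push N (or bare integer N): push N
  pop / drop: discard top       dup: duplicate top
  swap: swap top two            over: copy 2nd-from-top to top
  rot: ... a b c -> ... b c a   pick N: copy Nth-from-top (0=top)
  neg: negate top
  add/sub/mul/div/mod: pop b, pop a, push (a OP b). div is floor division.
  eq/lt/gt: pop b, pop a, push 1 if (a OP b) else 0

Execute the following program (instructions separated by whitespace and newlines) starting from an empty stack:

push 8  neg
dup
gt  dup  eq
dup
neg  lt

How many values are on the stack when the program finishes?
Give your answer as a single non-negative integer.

Answer: 1

Derivation:
After 'push 8': stack = [8] (depth 1)
After 'neg': stack = [-8] (depth 1)
After 'dup': stack = [-8, -8] (depth 2)
After 'gt': stack = [0] (depth 1)
After 'dup': stack = [0, 0] (depth 2)
After 'eq': stack = [1] (depth 1)
After 'dup': stack = [1, 1] (depth 2)
After 'neg': stack = [1, -1] (depth 2)
After 'lt': stack = [0] (depth 1)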